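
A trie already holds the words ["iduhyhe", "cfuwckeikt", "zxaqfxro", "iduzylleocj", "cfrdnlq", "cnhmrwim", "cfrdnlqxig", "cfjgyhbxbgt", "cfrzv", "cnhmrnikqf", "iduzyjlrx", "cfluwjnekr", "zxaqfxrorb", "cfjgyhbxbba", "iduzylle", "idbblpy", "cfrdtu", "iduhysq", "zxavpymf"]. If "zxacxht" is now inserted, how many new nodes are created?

4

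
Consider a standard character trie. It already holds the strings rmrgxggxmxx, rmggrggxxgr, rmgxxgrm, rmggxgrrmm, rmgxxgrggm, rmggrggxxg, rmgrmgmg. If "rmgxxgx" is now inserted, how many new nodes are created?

1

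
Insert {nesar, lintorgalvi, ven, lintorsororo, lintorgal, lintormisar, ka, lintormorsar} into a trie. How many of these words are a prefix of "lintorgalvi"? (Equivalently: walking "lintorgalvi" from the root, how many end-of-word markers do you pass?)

2

Check each prefix of "lintorgalvi" against the stored set — each match is an end-marker on the path.
Prefixes of the query that are stored words: "lintorgal", "lintorgalvi"
Count: 2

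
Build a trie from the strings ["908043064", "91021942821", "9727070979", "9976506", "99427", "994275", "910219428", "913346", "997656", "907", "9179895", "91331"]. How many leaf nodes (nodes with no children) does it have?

10

A leaf is a node with no children — equivalently, the end of a word that is not a proper prefix of any other stored word.
Those words: "907", "908043064", "91021942821", "91331", "913346", "9179895", "9727070979", "994275", "9976506", "997656"
Leaf count: 10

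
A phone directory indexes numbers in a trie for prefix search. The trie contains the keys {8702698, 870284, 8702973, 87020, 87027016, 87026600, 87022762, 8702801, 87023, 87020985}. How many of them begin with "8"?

Walk to "8"; the words in its subtree are exactly those with that prefix.
Words under "8": 87020, 87020985, 87022762, 87023, 87026600, 8702698, 87027016, 8702801, 870284, 8702973
Count: 10

10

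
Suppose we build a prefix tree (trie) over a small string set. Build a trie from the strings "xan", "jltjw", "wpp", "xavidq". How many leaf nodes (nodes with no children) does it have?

A leaf is a node with no children — equivalently, the end of a word that is not a proper prefix of any other stored word.
Those words: "jltjw", "wpp", "xan", "xavidq"
Leaf count: 4

4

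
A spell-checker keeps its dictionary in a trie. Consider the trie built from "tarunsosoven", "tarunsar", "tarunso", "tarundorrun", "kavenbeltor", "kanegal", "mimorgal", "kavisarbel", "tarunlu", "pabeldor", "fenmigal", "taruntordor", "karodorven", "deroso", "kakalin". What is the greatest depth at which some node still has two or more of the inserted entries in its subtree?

Look for the deepest trie node that still has at least two words in its subtree.
e.g. "tarunso" and "tarunsosoven" share the prefix "tarunso" of length 7; no pair shares a longer one.
Longest shared-prefix length: 7

7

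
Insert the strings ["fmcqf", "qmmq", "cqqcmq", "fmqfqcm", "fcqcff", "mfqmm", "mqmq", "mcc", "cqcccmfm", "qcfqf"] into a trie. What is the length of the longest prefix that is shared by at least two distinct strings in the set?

2

The deepest shared node is where two words last agree before diverging.
e.g. "cqcccmfm" and "cqqcmq" share the prefix "cq" of length 2; no pair shares a longer one.
Longest shared-prefix length: 2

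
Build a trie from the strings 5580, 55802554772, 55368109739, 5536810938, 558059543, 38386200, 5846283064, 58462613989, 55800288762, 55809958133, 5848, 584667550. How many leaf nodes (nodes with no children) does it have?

11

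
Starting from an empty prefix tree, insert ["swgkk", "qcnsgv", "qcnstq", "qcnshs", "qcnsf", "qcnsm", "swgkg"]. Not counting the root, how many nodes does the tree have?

18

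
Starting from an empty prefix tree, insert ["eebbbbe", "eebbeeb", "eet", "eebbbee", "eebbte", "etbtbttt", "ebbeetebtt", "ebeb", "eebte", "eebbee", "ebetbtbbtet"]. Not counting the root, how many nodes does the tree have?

43

Count nodes per top-level branch (shared prefixes stored once):
  'e'-branch (ebbeetebtt, ebeb, ebetbtbbtet, eebbbbe, eebbbee, eebbee, eebbeeb, eebbte, eebte, eet, etbtbttt): 43 nodes
Sum: 43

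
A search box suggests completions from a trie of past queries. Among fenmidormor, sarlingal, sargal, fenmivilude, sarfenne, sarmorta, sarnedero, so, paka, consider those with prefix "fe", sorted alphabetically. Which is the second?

fenmivilude

Words with prefix "fe", in lexicographic order: "fenmidormor", "fenmivilude"
The 2nd is fenmivilude.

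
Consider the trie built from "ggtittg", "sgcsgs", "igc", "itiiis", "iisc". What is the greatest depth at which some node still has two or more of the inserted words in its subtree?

Equivalently: take the maximum, over all pairs, of their longest common prefix length.
e.g. "igc" and "iisc" share the prefix "i" of length 1; no pair shares a longer one.
Longest shared-prefix length: 1

1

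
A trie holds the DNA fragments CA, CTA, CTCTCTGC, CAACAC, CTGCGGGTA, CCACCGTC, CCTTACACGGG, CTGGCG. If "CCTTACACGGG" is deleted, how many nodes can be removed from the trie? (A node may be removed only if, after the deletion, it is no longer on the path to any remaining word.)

9

Walk "CCTTACACGGG" from the leaf back toward the root, removing each node that no remaining word uses.
The suffix "TTACACGGG" (9 nodes) is used only by "CCTTACACGGG"; the node for "CC" still has the child "A", so pruning stops there.
Nodes removed: 9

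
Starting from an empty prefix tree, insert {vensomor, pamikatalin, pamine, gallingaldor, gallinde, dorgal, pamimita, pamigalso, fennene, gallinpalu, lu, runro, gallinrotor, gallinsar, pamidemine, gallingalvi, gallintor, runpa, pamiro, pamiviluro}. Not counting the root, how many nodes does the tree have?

Trace insertions, counting only characters that open a new branch:
  "vensomor" → 8 new (v, e, n, s, o, m, o, r)
  "pamikatalin" → 11 new (p, a, m, i, k, a, t, a, l, i, n)
  "pamine" → prefix "pami" already present; 2 new (n, e)
  "gallingaldor" → 12 new (g, a, l, l, i, n, g, a, l, d, o, r)
  "gallinde" → prefix "gallin" already present; 2 new (d, e)
  "dorgal" → 6 new (d, o, r, g, a, l)
  "pamimita" → prefix "pami" already present; 4 new (m, i, t, a)
  "pamigalso" → prefix "pami" already present; 5 new (g, a, l, s, o)
  "fennene" → 7 new (f, e, n, n, e, n, e)
  "gallinpalu" → prefix "gallin" already present; 4 new (p, a, l, u)
  "lu" → 2 new (l, u)
  "runro" → 5 new (r, u, n, r, o)
  "gallinrotor" → prefix "gallin" already present; 5 new (r, o, t, o, r)
  "gallinsar" → prefix "gallin" already present; 3 new (s, a, r)
  "pamidemine" → prefix "pami" already present; 6 new (d, e, m, i, n, e)
  "gallingalvi" → prefix "gallingal" already present; 2 new (v, i)
  "gallintor" → prefix "gallin" already present; 3 new (t, o, r)
  "runpa" → prefix "run" already present; 2 new (p, a)
  "pamiro" → prefix "pami" already present; 2 new (r, o)
  "pamiviluro" → prefix "pami" already present; 6 new (v, i, l, u, r, o)
Total nodes = 8 + 11 + 2 + 12 + 2 + 6 + 4 + 5 + 7 + 4 + 2 + 5 + 5 + 3 + 6 + 2 + 3 + 2 + 2 + 6 = 97

97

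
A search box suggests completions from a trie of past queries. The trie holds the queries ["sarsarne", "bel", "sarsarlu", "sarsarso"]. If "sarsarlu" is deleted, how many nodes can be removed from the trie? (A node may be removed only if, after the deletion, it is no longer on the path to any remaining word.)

2

Walk "sarsarlu" from the leaf back toward the root, removing each node that no remaining word uses.
The suffix "lu" (2 nodes) is used only by "sarsarlu"; the node for "sarsar" still has the child "n", so pruning stops there.
Nodes removed: 2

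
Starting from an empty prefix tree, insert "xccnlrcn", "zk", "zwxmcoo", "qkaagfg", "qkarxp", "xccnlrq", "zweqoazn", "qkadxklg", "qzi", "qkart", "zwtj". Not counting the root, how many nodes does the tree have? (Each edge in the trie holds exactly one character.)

43

Trace insertions, counting only characters that open a new branch:
  "xccnlrcn" → 8 new (x, c, c, n, l, r, c, n)
  "zk" → 2 new (z, k)
  "zwxmcoo" → prefix "z" already present; 6 new (w, x, m, c, o, o)
  "qkaagfg" → 7 new (q, k, a, a, g, f, g)
  "qkarxp" → prefix "qka" already present; 3 new (r, x, p)
  "xccnlrq" → prefix "xccnlr" already present; 1 new (q)
  "zweqoazn" → prefix "zw" already present; 6 new (e, q, o, a, z, n)
  "qkadxklg" → prefix "qka" already present; 5 new (d, x, k, l, g)
  "qzi" → prefix "q" already present; 2 new (z, i)
  "qkart" → prefix "qkar" already present; 1 new (t)
  "zwtj" → prefix "zw" already present; 2 new (t, j)
Total nodes = 8 + 2 + 6 + 7 + 3 + 1 + 6 + 5 + 2 + 1 + 2 = 43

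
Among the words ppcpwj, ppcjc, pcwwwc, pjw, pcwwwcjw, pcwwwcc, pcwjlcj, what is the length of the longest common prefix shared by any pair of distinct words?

6

The deepest shared node is where two words last agree before diverging.
e.g. "pcwwwc" and "pcwwwcc" share the prefix "pcwwwc" of length 6; no pair shares a longer one.
Longest shared-prefix length: 6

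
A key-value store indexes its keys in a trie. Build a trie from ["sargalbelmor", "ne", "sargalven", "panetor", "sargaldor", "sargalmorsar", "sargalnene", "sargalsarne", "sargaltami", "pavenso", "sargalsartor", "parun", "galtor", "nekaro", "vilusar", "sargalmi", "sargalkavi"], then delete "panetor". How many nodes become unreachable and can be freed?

A node on "panetor"'s path can go only if nothing else ends at it or branches off below it.
The suffix "netor" (5 nodes) is used only by "panetor"; the node for "pa" still has the child "v", so pruning stops there.
Nodes removed: 5

5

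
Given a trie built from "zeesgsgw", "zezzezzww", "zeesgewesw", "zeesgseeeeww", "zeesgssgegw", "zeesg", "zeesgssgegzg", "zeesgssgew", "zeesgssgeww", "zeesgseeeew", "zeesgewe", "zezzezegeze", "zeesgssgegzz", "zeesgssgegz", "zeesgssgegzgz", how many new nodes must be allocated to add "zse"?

2

"z" is already a path in the trie; the remaining "se" must be added.
New nodes needed: |"zse"| − 1 = 3 − 1 = 2.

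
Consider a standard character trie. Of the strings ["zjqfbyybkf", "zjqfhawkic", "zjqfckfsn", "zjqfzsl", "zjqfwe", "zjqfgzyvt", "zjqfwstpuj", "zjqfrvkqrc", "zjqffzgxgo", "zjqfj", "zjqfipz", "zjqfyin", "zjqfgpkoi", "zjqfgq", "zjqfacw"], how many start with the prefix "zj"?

Walk to "zj"; the words in its subtree are exactly those with that prefix.
Words under "zj": zjqfacw, zjqfbyybkf, zjqfckfsn, zjqffzgxgo, zjqfgpkoi, zjqfgq, zjqfgzyvt, zjqfhawkic, zjqfipz, zjqfj, zjqfrvkqrc, zjqfwe, zjqfwstpuj, zjqfyin, zjqfzsl
Count: 15

15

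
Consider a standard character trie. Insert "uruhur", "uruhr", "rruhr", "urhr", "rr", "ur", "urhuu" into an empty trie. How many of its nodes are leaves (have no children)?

5

A leaf is a node with no children — equivalently, the end of a word that is not a proper prefix of any other stored word.
Those words: "rruhr", "urhr", "urhuu", "uruhr", "uruhur"
Leaf count: 5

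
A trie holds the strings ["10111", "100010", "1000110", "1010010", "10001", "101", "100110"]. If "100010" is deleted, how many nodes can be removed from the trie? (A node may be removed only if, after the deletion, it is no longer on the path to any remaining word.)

A node on "100010"'s path can go only if nothing else ends at it or branches off below it.
The suffix "0" (1 node) is used only by "100010"; the node for "10001" still has the child "1", so pruning stops there.
Nodes removed: 1

1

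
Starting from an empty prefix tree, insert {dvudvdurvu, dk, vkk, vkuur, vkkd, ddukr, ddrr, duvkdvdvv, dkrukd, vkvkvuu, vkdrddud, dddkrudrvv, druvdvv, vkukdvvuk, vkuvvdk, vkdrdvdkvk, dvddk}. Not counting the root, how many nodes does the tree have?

Count nodes per top-level branch (shared prefixes stored once):
  'd'-branch (dddkrudrvv, ddrr, ddukr, dk, dkrukd, druvdvv, duvkdvdvv, dvddk, dvudvdurvu): 46 nodes
  'v'-branch (vkdrddud, vkdrdvdkvk, vkk, vkkd, vkukdvvuk, vkuur, vkuvvdk, vkvkvuu): 33 nodes
Sum: 79

79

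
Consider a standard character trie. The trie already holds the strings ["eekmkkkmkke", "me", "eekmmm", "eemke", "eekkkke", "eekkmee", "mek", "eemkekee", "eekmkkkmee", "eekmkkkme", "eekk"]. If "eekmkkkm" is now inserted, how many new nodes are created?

"eekmkkkm" is already a full path in the trie; only an end-marker is added.
No new nodes are needed: 0.

0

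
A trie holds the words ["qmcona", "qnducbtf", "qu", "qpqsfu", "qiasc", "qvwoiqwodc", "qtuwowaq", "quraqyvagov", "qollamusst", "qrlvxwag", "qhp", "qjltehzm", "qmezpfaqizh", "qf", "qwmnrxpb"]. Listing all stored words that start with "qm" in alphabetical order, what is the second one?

Filter for "qm…" and sort: "qmcona", "qmezpfaqizh"
Position 2: qmezpfaqizh

qmezpfaqizh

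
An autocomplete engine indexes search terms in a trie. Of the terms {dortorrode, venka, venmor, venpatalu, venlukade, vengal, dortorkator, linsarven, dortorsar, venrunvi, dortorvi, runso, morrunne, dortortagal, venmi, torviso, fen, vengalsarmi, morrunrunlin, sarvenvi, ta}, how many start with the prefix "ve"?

Filter for entries beginning with "ve":
Words under "ve": vengal, vengalsarmi, venka, venlukade, venmi, venmor, venpatalu, venrunvi
Count: 8

8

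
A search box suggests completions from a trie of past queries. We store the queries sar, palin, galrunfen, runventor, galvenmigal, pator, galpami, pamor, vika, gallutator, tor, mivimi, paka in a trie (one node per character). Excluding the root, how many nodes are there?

Trace insertions, counting only characters that open a new branch:
  "sar" → 3 new (s, a, r)
  "palin" → 5 new (p, a, l, i, n)
  "galrunfen" → 9 new (g, a, l, r, u, n, f, e, n)
  "runventor" → 9 new (r, u, n, v, e, n, t, o, r)
  "galvenmigal" → prefix "gal" already present; 8 new (v, e, n, m, i, g, a, l)
  "pator" → prefix "pa" already present; 3 new (t, o, r)
  "galpami" → prefix "gal" already present; 4 new (p, a, m, i)
  "pamor" → prefix "pa" already present; 3 new (m, o, r)
  "vika" → 4 new (v, i, k, a)
  "gallutator" → prefix "gal" already present; 7 new (l, u, t, a, t, o, r)
  "tor" → 3 new (t, o, r)
  "mivimi" → 6 new (m, i, v, i, m, i)
  "paka" → prefix "pa" already present; 2 new (k, a)
Total nodes = 3 + 5 + 9 + 9 + 8 + 3 + 4 + 3 + 4 + 7 + 3 + 6 + 2 = 66

66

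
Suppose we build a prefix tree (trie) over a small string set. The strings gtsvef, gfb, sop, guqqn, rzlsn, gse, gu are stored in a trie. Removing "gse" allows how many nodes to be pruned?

Walk "gse" from the leaf back toward the root, removing each node that no remaining word uses.
The suffix "se" (2 nodes) is used only by "gse"; the node for "g" still has the child "t", so pruning stops there.
Nodes removed: 2

2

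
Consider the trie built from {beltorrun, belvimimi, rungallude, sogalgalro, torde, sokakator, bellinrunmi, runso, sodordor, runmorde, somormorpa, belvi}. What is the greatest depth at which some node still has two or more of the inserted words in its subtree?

Equivalently: take the maximum, over all pairs, of their longest common prefix length.
"belvi" and "belvimimi" agree on "belvi" (5 characters) before diverging; nothing deeper is shared.
Longest shared-prefix length: 5

5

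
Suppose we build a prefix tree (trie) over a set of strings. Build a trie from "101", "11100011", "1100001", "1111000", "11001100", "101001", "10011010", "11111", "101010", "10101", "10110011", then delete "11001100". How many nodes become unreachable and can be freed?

4

A node on "11001100"'s path can go only if nothing else ends at it or branches off below it.
The suffix "1100" (4 nodes) is used only by "11001100"; the node for "1100" still has the child "0", so pruning stops there.
Nodes removed: 4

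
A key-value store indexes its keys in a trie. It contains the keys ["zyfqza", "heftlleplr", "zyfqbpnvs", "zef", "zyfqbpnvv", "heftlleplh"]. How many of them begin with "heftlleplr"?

1

Walk to "heftlleplr"; the words in its subtree are exactly those with that prefix.
Words under "heftlleplr": heftlleplr
Count: 1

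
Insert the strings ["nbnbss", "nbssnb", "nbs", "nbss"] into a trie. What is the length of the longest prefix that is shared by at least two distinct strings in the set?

Look for the deepest trie node that still has at least two words in its subtree.
e.g. "nbss" and "nbssnb" share the prefix "nbss" of length 4; no pair shares a longer one.
Longest shared-prefix length: 4

4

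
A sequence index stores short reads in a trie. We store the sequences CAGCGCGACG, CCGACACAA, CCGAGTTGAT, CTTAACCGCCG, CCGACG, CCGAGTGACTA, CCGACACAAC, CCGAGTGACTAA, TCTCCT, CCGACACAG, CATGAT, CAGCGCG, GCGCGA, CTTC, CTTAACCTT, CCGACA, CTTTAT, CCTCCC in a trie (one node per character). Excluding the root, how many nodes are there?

69

For each word, the new-node count is its length minus the longest prefix already in the trie:
  "CAGCGCGACG" → 10 new (C, A, G, C, G, C, G, A, C, G)
  "CCGACACAA" → prefix "C" already present; 8 new (C, G, A, C, A, C, A, A)
  "CCGAGTTGAT" → prefix "CCGA" already present; 6 new (G, T, T, G, A, T)
  "CTTAACCGCCG" → prefix "C" already present; 10 new (T, T, A, A, C, C, G, C, C, G)
  "CCGACG" → prefix "CCGAC" already present; 1 new (G)
  "CCGAGTGACTA" → prefix "CCGAGT" already present; 5 new (G, A, C, T, A)
  "CCGACACAAC" → prefix "CCGACACAA" already present; 1 new (C)
  "CCGAGTGACTAA" → prefix "CCGAGTGACTA" already present; 1 new (A)
  "TCTCCT" → 6 new (T, C, T, C, C, T)
  "CCGACACAG" → prefix "CCGACACA" already present; 1 new (G)
  "CATGAT" → prefix "CA" already present; 4 new (T, G, A, T)
  "CAGCGCG" → prefix "CAGCGCG" already present; 0 new (none)
  "GCGCGA" → 6 new (G, C, G, C, G, A)
  "CTTC" → prefix "CTT" already present; 1 new (C)
  "CTTAACCTT" → prefix "CTTAACC" already present; 2 new (T, T)
  "CCGACA" → prefix "CCGACA" already present; 0 new (none)
  "CTTTAT" → prefix "CTT" already present; 3 new (T, A, T)
  "CCTCCC" → prefix "CC" already present; 4 new (T, C, C, C)
Total nodes = 10 + 8 + 6 + 10 + 1 + 5 + 1 + 1 + 6 + 1 + 4 + 0 + 6 + 1 + 2 + 0 + 3 + 4 = 69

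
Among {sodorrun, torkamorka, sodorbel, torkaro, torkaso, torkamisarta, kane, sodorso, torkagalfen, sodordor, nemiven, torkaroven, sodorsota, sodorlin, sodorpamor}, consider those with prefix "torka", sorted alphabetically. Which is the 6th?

torkaso

Words with prefix "torka", in lexicographic order: "torkagalfen", "torkamisarta", "torkamorka", "torkaro", "torkaroven", "torkaso"
The 6th is torkaso.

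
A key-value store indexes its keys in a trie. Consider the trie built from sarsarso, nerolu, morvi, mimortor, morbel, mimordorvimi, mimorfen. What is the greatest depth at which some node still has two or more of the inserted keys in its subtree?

5

Look for the deepest trie node that still has at least two words in its subtree.
"mimordorvimi" and "mimorfen" agree on "mimor" (5 characters) before diverging; nothing deeper is shared.
Longest shared-prefix length: 5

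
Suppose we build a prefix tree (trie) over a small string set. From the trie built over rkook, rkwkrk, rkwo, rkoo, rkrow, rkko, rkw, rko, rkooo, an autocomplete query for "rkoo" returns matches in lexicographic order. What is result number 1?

rkoo

Words with prefix "rkoo", in lexicographic order: "rkoo", "rkook", "rkooo"
The 1st is rkoo.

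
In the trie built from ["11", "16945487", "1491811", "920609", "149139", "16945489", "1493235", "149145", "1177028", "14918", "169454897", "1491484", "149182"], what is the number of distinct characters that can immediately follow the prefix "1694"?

1

Walk "1694" from the root, arriving at one node.
Characters that immediately follow "1694" among the stored strings: {5}.
That node has 1 child edge.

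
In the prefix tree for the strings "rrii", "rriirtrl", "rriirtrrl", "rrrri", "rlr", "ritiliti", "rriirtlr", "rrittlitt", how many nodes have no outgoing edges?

7

Leaves are exactly the stored words that no other stored word extends.
Those words: "ritiliti", "rlr", "rriirtlr", "rriirtrl", "rriirtrrl", "rrittlitt", "rrrri"
Leaf count: 7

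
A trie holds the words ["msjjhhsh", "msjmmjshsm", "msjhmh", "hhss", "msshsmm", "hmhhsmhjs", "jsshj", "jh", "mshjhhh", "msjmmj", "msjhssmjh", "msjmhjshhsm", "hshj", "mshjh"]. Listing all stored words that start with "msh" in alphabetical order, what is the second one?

mshjhhh

DFS of the "msh" subtree visits, in order: "mshjh", "mshjhhh"
The 2nd is mshjhhh.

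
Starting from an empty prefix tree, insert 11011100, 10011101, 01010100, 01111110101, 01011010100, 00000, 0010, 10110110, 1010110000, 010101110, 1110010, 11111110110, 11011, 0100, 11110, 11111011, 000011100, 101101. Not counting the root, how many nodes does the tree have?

84

Trace insertions, counting only characters that open a new branch:
  "11011100" → 8 new (1, 1, 0, 1, 1, 1, 0, 0)
  "10011101" → prefix "1" already present; 7 new (0, 0, 1, 1, 1, 0, 1)
  "01010100" → 8 new (0, 1, 0, 1, 0, 1, 0, 0)
  "01111110101" → prefix "01" already present; 9 new (1, 1, 1, 1, 1, 0, 1, 0, 1)
  "01011010100" → prefix "0101" already present; 7 new (1, 0, 1, 0, 1, 0, 0)
  "00000" → prefix "0" already present; 4 new (0, 0, 0, 0)
  "0010" → prefix "00" already present; 2 new (1, 0)
  "10110110" → prefix "10" already present; 6 new (1, 1, 0, 1, 1, 0)
  "1010110000" → prefix "101" already present; 7 new (0, 1, 1, 0, 0, 0, 0)
  "010101110" → prefix "010101" already present; 3 new (1, 1, 0)
  "1110010" → prefix "11" already present; 5 new (1, 0, 0, 1, 0)
  "11111110110" → prefix "111" already present; 8 new (1, 1, 1, 1, 0, 1, 1, 0)
  "11011" → prefix "11011" already present; 0 new (none)
  "0100" → prefix "010" already present; 1 new (0)
  "11110" → prefix "1111" already present; 1 new (0)
  "11111011" → prefix "11111" already present; 3 new (0, 1, 1)
  "000011100" → prefix "0000" already present; 5 new (1, 1, 1, 0, 0)
  "101101" → prefix "101101" already present; 0 new (none)
Total nodes = 8 + 7 + 8 + 9 + 7 + 4 + 2 + 6 + 7 + 3 + 5 + 8 + 0 + 1 + 1 + 3 + 5 + 0 = 84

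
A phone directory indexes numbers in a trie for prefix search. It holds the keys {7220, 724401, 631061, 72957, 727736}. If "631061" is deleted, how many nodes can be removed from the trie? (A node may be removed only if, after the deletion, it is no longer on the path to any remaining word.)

6

After clearing the end-marker at "631061", prune upward until reaching a node still needed by another word.
No other word shares any prefix with "631061", so all 6 of its nodes go.
Nodes removed: 6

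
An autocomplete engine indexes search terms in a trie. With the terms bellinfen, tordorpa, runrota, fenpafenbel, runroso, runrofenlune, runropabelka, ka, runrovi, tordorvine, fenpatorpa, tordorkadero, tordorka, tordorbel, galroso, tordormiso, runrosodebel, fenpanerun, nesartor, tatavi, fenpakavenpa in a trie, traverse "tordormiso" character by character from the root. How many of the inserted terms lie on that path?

Traverse "tordormiso" character by character; count nodes along the way that are marked as word ends.
Prefixes of the query that are stored words: "tordormiso"
Count: 1

1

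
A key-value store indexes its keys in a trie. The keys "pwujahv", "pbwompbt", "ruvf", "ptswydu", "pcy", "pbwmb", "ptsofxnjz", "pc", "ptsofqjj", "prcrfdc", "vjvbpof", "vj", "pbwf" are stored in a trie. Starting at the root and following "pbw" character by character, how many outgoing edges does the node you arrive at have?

Walk "pbw" from the root, arriving at one node.
Distinct next characters after "pbw": f, m, o.
That node has 3 child edges.

3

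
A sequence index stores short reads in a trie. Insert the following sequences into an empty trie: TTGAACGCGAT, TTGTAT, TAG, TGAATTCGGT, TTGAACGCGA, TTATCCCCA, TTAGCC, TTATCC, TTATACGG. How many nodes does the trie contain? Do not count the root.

39

Insert word by word; a character creates a node only if that edge doesn't already exist:
  "TTGAACGCGAT" → 11 new (T, T, G, A, A, C, G, C, G, A, T)
  "TTGTAT" → prefix "TTG" already present; 3 new (T, A, T)
  "TAG" → prefix "T" already present; 2 new (A, G)
  "TGAATTCGGT" → prefix "T" already present; 9 new (G, A, A, T, T, C, G, G, T)
  "TTGAACGCGA" → prefix "TTGAACGCGA" already present; 0 new (none)
  "TTATCCCCA" → prefix "TT" already present; 7 new (A, T, C, C, C, C, A)
  "TTAGCC" → prefix "TTA" already present; 3 new (G, C, C)
  "TTATCC" → prefix "TTATCC" already present; 0 new (none)
  "TTATACGG" → prefix "TTAT" already present; 4 new (A, C, G, G)
Total nodes = 11 + 3 + 2 + 9 + 0 + 7 + 3 + 0 + 4 = 39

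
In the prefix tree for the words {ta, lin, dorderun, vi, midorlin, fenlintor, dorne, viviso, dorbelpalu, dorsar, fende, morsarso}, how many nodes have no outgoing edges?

A leaf is a node with no children — equivalently, the end of a word that is not a proper prefix of any other stored word.
Those words: "dorbelpalu", "dorderun", "dorne", "dorsar", "fende", "fenlintor", "lin", "midorlin", "morsarso", "ta", "viviso"
Leaf count: 11

11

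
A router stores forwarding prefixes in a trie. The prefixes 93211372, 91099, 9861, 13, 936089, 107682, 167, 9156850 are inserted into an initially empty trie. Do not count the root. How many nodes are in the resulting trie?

Trace insertions, counting only characters that open a new branch:
  "93211372" → 8 new (9, 3, 2, 1, 1, 3, 7, 2)
  "91099" → prefix "9" already present; 4 new (1, 0, 9, 9)
  "9861" → prefix "9" already present; 3 new (8, 6, 1)
  "13" → 2 new (1, 3)
  "936089" → prefix "93" already present; 4 new (6, 0, 8, 9)
  "107682" → prefix "1" already present; 5 new (0, 7, 6, 8, 2)
  "167" → prefix "1" already present; 2 new (6, 7)
  "9156850" → prefix "91" already present; 5 new (5, 6, 8, 5, 0)
Total nodes = 8 + 4 + 3 + 2 + 4 + 5 + 2 + 5 = 33

33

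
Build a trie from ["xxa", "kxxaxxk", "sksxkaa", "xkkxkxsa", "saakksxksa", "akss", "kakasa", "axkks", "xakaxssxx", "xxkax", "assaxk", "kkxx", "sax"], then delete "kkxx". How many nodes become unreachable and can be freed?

After clearing the end-marker at "kkxx", prune upward until reaching a node still needed by another word.
The suffix "kxx" (3 nodes) is used only by "kkxx"; the node for "k" still has the child "x", so pruning stops there.
Nodes removed: 3

3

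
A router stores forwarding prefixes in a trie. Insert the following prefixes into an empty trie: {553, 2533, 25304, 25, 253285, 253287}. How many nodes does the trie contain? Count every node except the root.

Insert word by word; a character creates a node only if that edge doesn't already exist:
  "553" → 3 new (5, 5, 3)
  "2533" → 4 new (2, 5, 3, 3)
  "25304" → prefix "253" already present; 2 new (0, 4)
  "25" → prefix "25" already present; 0 new (none)
  "253285" → prefix "253" already present; 3 new (2, 8, 5)
  "253287" → prefix "25328" already present; 1 new (7)
Total nodes = 3 + 4 + 2 + 0 + 3 + 1 = 13

13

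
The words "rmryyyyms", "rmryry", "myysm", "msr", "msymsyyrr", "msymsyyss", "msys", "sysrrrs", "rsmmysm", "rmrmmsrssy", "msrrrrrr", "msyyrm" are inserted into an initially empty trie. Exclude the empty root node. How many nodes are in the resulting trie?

Count nodes per top-level branch (shared prefixes stored once):
  'm'-branch (msr, msrrrrrr, msymsyyrr, msymsyyss, msys, msyyrm, myysm): 25 nodes
  'r'-branch (rmrmmsrssy, rmryry, rmryyyyms, rsmmysm): 24 nodes
  's'-branch (sysrrrs): 7 nodes
Sum: 56

56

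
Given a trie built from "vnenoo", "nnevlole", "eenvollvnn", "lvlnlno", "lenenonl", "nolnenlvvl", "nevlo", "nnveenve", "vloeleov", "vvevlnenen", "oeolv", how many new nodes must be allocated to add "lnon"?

3

"l" is already a path in the trie; the remaining "non" must be added.
New nodes needed: |"lnon"| − 1 = 4 − 1 = 3.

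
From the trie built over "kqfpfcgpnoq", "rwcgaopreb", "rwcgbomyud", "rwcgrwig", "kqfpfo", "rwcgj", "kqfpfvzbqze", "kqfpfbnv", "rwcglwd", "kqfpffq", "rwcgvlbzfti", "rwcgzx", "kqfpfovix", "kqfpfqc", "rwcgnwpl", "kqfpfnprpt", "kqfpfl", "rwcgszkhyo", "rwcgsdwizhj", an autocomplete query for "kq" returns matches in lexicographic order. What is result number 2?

Words with prefix "kq", in lexicographic order: "kqfpfbnv", "kqfpfcgpnoq", "kqfpffq", "kqfpfl", "kqfpfnprpt", "kqfpfo", "kqfpfovix", "kqfpfqc", "kqfpfvzbqze"
The 2nd is kqfpfcgpnoq.

kqfpfcgpnoq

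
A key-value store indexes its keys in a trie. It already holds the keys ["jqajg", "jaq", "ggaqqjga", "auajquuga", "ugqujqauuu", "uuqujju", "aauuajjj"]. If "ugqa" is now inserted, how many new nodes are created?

1

Walking "ugqa" from the root, the first 3 characters ("ugq") follow existing edges; "a" is the first miss.
Each of the 1 remaining characters creates one node.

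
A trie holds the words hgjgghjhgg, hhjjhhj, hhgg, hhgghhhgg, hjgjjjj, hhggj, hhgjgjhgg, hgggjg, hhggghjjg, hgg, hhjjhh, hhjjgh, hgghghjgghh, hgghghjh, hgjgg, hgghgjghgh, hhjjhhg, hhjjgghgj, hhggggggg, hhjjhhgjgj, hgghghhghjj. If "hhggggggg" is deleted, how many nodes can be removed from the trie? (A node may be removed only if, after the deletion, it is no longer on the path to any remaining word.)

Walk "hhggggggg" from the leaf back toward the root, removing each node that no remaining word uses.
The suffix "gggg" (4 nodes) is used only by "hhggggggg"; the node for "hhggg" still has the child "h", so pruning stops there.
Nodes removed: 4

4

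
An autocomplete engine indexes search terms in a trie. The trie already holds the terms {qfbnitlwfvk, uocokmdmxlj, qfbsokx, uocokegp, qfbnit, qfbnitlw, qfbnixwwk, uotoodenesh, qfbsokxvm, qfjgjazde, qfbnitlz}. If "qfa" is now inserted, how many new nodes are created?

The longest prefix of "qfa" already in the trie is "qf" (length 2).
So 3 − 2 = 1 new nodes.

1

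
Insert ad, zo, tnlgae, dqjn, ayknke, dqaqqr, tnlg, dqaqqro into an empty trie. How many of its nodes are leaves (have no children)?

Leaves are exactly the stored words that no other stored word extends.
Those words: "ad", "ayknke", "dqaqqro", "dqjn", "tnlgae", "zo"
Leaf count: 6

6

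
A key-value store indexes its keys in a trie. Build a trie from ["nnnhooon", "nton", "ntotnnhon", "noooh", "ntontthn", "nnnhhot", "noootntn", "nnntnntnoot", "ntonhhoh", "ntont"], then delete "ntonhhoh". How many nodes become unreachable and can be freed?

After clearing the end-marker at "ntonhhoh", prune upward until reaching a node still needed by another word.
The suffix "hhoh" (4 nodes) is used only by "ntonhhoh"; the node for "nton" still has the child "t", so pruning stops there.
Nodes removed: 4

4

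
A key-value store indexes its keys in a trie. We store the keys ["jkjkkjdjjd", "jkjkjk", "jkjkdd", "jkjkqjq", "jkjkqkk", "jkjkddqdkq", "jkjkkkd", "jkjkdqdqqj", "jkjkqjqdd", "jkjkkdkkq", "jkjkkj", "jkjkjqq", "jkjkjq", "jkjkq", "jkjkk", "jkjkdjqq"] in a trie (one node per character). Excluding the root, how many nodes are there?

41

Insert word by word; a character creates a node only if that edge doesn't already exist:
  "jkjkkjdjjd" → 10 new (j, k, j, k, k, j, d, j, j, d)
  "jkjkjk" → prefix "jkjk" already present; 2 new (j, k)
  "jkjkdd" → prefix "jkjk" already present; 2 new (d, d)
  "jkjkqjq" → prefix "jkjk" already present; 3 new (q, j, q)
  "jkjkqkk" → prefix "jkjkq" already present; 2 new (k, k)
  "jkjkddqdkq" → prefix "jkjkdd" already present; 4 new (q, d, k, q)
  "jkjkkkd" → prefix "jkjkk" already present; 2 new (k, d)
  "jkjkdqdqqj" → prefix "jkjkd" already present; 5 new (q, d, q, q, j)
  "jkjkqjqdd" → prefix "jkjkqjq" already present; 2 new (d, d)
  "jkjkkdkkq" → prefix "jkjkk" already present; 4 new (d, k, k, q)
  "jkjkkj" → prefix "jkjkkj" already present; 0 new (none)
  "jkjkjqq" → prefix "jkjkj" already present; 2 new (q, q)
  "jkjkjq" → prefix "jkjkjq" already present; 0 new (none)
  "jkjkq" → prefix "jkjkq" already present; 0 new (none)
  "jkjkk" → prefix "jkjkk" already present; 0 new (none)
  "jkjkdjqq" → prefix "jkjkd" already present; 3 new (j, q, q)
Total nodes = 10 + 2 + 2 + 3 + 2 + 4 + 2 + 5 + 2 + 4 + 0 + 2 + 0 + 0 + 0 + 3 = 41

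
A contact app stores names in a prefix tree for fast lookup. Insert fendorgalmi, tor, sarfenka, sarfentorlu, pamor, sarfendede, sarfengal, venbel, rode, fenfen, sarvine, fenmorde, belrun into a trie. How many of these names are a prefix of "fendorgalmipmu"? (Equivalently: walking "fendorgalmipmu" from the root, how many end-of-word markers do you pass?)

1

Traverse "fendorgalmipmu" character by character; count nodes along the way that are marked as word ends.
Prefixes of the query that are stored words: "fendorgalmi"
Count: 1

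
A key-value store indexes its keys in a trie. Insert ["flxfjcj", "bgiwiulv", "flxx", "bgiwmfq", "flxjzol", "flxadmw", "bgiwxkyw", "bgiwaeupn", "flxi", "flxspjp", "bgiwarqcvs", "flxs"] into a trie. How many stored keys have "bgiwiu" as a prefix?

1

Traverse to the node for "bgiwiu", then collect every word in that subtree.
Words under "bgiwiu": bgiwiulv
Count: 1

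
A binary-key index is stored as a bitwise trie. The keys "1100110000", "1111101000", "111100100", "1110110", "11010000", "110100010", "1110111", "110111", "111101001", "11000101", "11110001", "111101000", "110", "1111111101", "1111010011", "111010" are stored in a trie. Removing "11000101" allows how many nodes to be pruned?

A node on "11000101"'s path can go only if nothing else ends at it or branches off below it.
The suffix "0101" (4 nodes) is used only by "11000101"; the node for "1100" still has the child "1", so pruning stops there.
Nodes removed: 4

4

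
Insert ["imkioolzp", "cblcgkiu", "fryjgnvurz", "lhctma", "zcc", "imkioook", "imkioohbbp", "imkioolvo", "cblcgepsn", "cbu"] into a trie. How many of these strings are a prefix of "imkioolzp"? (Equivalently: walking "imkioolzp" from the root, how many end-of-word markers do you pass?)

Traverse "imkioolzp" character by character; count nodes along the way that are marked as word ends.
Prefixes of the query that are stored words: "imkioolzp"
Count: 1

1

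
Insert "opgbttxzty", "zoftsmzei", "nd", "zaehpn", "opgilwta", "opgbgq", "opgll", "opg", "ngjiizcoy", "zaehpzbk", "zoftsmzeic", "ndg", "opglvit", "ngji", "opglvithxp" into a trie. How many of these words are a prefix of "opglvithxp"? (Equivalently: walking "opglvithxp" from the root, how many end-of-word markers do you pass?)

Check each prefix of "opglvithxp" against the stored set — each match is an end-marker on the path.
Prefixes of the query that are stored words: "opg", "opglvit", "opglvithxp"
Count: 3

3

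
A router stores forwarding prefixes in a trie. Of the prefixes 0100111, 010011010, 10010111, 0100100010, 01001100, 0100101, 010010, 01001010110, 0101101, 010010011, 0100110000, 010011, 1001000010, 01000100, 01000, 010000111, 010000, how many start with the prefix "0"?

15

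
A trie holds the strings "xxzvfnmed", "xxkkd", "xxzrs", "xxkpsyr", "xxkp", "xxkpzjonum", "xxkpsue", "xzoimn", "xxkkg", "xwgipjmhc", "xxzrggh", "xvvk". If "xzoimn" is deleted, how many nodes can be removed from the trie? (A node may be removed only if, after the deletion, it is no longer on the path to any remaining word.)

5

A node on "xzoimn"'s path can go only if nothing else ends at it or branches off below it.
The suffix "zoimn" (5 nodes) is used only by "xzoimn"; the node for "x" still has the child "x", so pruning stops there.
Nodes removed: 5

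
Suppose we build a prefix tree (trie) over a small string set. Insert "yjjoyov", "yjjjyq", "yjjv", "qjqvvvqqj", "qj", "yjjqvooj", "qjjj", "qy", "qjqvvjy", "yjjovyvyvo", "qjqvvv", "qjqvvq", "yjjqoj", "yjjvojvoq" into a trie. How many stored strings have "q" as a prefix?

7

Traverse to the node for "q", then collect every word in that subtree.
Words under "q": qj, qjjj, qjqvvjy, qjqvvq, qjqvvv, qjqvvvqqj, qy
Count: 7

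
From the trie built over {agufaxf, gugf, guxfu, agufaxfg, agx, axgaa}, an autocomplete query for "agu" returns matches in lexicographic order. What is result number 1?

Words with prefix "agu", in lexicographic order: "agufaxf", "agufaxfg"
The 1st is agufaxf.

agufaxf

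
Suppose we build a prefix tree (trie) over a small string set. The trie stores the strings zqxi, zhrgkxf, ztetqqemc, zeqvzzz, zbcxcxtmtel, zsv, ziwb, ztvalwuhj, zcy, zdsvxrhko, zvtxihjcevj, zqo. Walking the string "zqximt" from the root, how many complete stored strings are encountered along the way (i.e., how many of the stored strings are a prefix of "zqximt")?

Traverse "zqximt" character by character; count nodes along the way that are marked as word ends.
Prefixes of the query that are stored words: "zqxi"
Count: 1

1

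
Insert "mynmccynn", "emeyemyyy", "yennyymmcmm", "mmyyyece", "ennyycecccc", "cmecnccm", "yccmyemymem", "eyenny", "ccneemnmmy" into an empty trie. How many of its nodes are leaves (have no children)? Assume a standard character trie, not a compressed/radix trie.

Leaves are exactly the stored words that no other stored word extends.
Those words: "ccneemnmmy", "cmecnccm", "emeyemyyy", "ennyycecccc", "eyenny", "mmyyyece", "mynmccynn", "yccmyemymem", "yennyymmcmm"
Leaf count: 9

9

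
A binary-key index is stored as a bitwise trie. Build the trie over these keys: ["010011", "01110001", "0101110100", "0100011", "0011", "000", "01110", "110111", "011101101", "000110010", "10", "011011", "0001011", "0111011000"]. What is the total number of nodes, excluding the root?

51

Count nodes per top-level branch (shared prefixes stored once):
  '0'-branch (000, 0001011, 000110010, 0011, 0100011, 010011, 0101110100, 011011, 01110, 01110001, 0111011000, 011101101): 44 nodes
  '1'-branch (10, 110111): 7 nodes
Sum: 51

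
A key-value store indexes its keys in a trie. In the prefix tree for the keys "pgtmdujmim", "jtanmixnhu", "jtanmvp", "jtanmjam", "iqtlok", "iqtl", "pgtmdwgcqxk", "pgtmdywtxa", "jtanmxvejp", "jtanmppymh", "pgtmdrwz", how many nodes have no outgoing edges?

Leaves are exactly the stored words that no other stored word extends.
Those words: "iqtlok", "jtanmixnhu", "jtanmjam", "jtanmppymh", "jtanmvp", "jtanmxvejp", "pgtmdrwz", "pgtmdujmim", "pgtmdwgcqxk", "pgtmdywtxa"
Leaf count: 10

10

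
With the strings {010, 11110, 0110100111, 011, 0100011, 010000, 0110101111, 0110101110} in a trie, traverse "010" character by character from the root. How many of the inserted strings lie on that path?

1

Check each prefix of "010" against the stored set — each match is an end-marker on the path.
Prefixes of the query that are stored words: "010"
Count: 1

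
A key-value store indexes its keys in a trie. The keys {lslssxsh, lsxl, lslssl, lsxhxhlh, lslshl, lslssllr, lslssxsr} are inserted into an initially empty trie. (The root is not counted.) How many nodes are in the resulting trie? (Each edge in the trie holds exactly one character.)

Count nodes per top-level branch (shared prefixes stored once):
  'l'-branch (lslshl, lslssl, lslssllr, lslssxsh, lslssxsr, lsxhxhlh, lsxl): 21 nodes
Sum: 21

21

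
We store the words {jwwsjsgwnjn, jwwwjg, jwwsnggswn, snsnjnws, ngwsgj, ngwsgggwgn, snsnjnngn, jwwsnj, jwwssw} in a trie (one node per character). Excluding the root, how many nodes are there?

Trace insertions, counting only characters that open a new branch:
  "jwwsjsgwnjn" → 11 new (j, w, w, s, j, s, g, w, n, j, n)
  "jwwwjg" → prefix "jww" already present; 3 new (w, j, g)
  "jwwsnggswn" → prefix "jwws" already present; 6 new (n, g, g, s, w, n)
  "snsnjnws" → 8 new (s, n, s, n, j, n, w, s)
  "ngwsgj" → 6 new (n, g, w, s, g, j)
  "ngwsgggwgn" → prefix "ngwsg" already present; 5 new (g, g, w, g, n)
  "snsnjnngn" → prefix "snsnjn" already present; 3 new (n, g, n)
  "jwwsnj" → prefix "jwwsn" already present; 1 new (j)
  "jwwssw" → prefix "jwws" already present; 2 new (s, w)
Total nodes = 11 + 3 + 6 + 8 + 6 + 5 + 3 + 1 + 2 = 45

45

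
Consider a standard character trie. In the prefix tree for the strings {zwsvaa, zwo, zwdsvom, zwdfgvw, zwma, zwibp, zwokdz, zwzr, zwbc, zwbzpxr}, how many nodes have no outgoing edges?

A leaf is a node with no children — equivalently, the end of a word that is not a proper prefix of any other stored word.
Those words: "zwbc", "zwbzpxr", "zwdfgvw", "zwdsvom", "zwibp", "zwma", "zwokdz", "zwsvaa", "zwzr"
Leaf count: 9

9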